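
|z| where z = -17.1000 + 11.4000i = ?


|z| = sqrt((-17.1)^2 + 11.4^2) = sqrt(292.41 + 129.96) = sqrt(422.37) = 20.5516

|z| = 20.5516


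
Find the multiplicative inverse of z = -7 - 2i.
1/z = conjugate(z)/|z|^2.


|z|^2 = 49+4 = 53
1/z = (-7 + 2i)/53

1/z = -0.1321 + 0.0377i


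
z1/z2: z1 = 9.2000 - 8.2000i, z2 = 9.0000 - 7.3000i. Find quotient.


Conjugate of z2 = 9.0000 + 7.3000i
Numerator: (9.2000 - 8.2000i)(9.0000 + 7.3000i) = 142.6600 - 6.6400i
Denominator: 9^2 + (-7.3)^2 = 134.29
Result = (142.6600 - 6.6400i)/134.29

1.0623 - 0.0494i


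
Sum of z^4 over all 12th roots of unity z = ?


The roots are w_k = w^k with w = e^(2*pi*i/12), and (w^k)^4 = (w^4)^k.
So S = 1 + u + u^2 + ... + u^(11) with u = w^4.
4 = 0*12 + 4, so 4 is not a multiple of 12: u = w^4 ≠ 1 (w is a primitive 12th root), while u^12 = (w^12)^4 = 1.
Geometric series: S = (1 - u^12)/(1 - u) = (1 - 1)/(1 - u) = 0

S = 0


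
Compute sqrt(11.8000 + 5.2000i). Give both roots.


|z| = sqrt(139.24+27.04) = 12.8950
sqrt((|z|+a)/2) = sqrt((12.8950+11.8)/2) = sqrt(12.3475) = 3.5139
sqrt((|z|-a)/2) = sqrt((12.8950-11.8)/2) = sqrt(0.5475) = 0.7399

±(3.5139 + 0.7399i) i.e. 3.5139 + 0.7399i and -3.5139 - 0.7399i


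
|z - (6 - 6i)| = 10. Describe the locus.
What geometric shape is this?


|z - z0| = r is a circle with center z0 and radius r.
Center = (6, -6), radius = 10

Circle with center (6, -6) and radius 10


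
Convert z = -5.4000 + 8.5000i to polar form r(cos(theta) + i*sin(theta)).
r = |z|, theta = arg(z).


r = sqrt(29.16+72.25) = sqrt(101.41) = 10.0703
theta = atan2(8.5, -5.4) = 122.4276 degrees

r = 10.0703, theta = 122.4276 degrees


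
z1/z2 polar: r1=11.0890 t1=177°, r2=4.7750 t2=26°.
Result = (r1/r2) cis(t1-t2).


r = 11.0890 / 4.7750 = 2.3223
theta = 177° - 26° = 151° = 151° (mod 360)

2.3223 cis(151°)


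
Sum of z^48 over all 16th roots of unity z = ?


The roots are w_k = w^k with w = e^(2*pi*i/16), and (w^k)^48 = (w^48)^k.
So S = 1 + u + u^2 + ... + u^(15) with u = w^48.
48 = 3*16 + 0, so 48 is a multiple of 16 and u = (w^16)^3 = 1.
Every one of the 16 terms equals 1: S = 16

S = 16


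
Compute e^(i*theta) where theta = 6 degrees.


cos(6°) = 0.9945
sin(6°) = 0.1045

e^(i*6°) = 0.9945 + 0.1045i


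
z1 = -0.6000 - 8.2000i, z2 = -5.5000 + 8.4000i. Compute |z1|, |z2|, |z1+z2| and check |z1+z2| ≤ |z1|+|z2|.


|z1| = sqrt((-0.6)^2 + (-8.2)^2) = sqrt(67.6) = 8.2219
|z2| = sqrt((-5.5)^2 + 8.4^2) = sqrt(100.81) = 10.0404
z1+z2 = -6.1000 + 0.2000i
|z1+z2| = sqrt(37.25) = 6.1033
|z1|+|z2| = 8.2219 + 10.0404 = 18.2623

|z1+z2| = 6.1033 ≤ |z1|+|z2| = 18.2623 (verified)


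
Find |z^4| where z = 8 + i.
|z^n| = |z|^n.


|z| = sqrt(64+1) = sqrt(65) = 8.0623
|z^4| = |z|^4 = (sqrt(65))^4 = 65^2 = 4225

|z^4| = 4225


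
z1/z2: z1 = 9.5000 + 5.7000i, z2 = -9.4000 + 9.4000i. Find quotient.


Conjugate of z2 = -9.4000 - 9.4000i
Numerator: (9.5000 + 5.7000i)(-9.4000 - 9.4000i) = -35.7200 - 142.8800i
Denominator: (-9.4)^2 + 9.4^2 = 176.72
Result = (-35.7200 - 142.8800i)/176.72

-0.2021 - 0.8085i


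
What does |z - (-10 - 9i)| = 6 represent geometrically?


|z - z0| = r is a circle with center z0 and radius r.
Center = (-10, -9), radius = 6

Circle with center (-10, -9) and radius 6


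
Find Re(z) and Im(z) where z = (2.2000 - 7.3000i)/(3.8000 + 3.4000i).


Multiply by conjugate: (2.2000 - 7.3000i)(3.8000 - 3.4000i) / (3.8^2 + 3.4^2)
Numerator real = 2.2*3.8 - (7.3)*3.4 = -16.46
Numerator imag = -7.3*3.8 - 2.2*3.4 = -35.22
Denominator = 26
Re(z) = -16.46/26 = -0.6331
Im(z) = -35.22/26 = -1.3546

Re(z) = -0.6331, Im(z) = -1.3546


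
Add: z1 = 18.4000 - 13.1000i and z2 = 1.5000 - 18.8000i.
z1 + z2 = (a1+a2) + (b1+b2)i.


Real: 18.4 + 1.5 = 19.9
Imag: -13.1 - 18.8 = -31.9

19.9000 - 31.9000i


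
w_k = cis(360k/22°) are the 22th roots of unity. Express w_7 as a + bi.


Angle = 360*7/22 = 114.5455°
a = cos(114.5455°) = -0.4154
b = sin(114.5455°) = 0.9096

-0.4154 + 0.9096i


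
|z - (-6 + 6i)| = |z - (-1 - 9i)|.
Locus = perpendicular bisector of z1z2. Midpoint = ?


Equal distances means the locus is the perpendicular bisector of z1 and z2.
Midpoint = ((-6+(-1))/2, (6+(-9))/2) = (-3.5000, -1.5000)

Perpendicular bisector through (-3.5000, -1.5000)


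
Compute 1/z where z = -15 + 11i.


|z|^2 = 225+121 = 346
1/z = (-15 - 11i)/346

1/z = -0.0434 - 0.0318i


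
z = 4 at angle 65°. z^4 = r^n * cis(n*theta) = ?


r^4 = 4^4 = 256
n*theta = 4*65° = 260° = 260° (mod 360)
a = 256*cos(260°) = -44.4539
b = 256*sin(260°) = -252.1108

256 cis(260°) = -44.4539 - 252.1108i


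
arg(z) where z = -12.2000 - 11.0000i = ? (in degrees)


Re = -12.2, Im = -11
arg = atan2(-11, -12.2) = -137.9609 degrees

arg(z) = -137.9609 degrees


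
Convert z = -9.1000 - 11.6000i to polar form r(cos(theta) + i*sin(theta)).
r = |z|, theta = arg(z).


r = sqrt(82.81+134.56) = sqrt(217.37) = 14.7435
theta = atan2(-11.6, -9.1) = -128.1136 degrees

r = 14.7435, theta = -128.1136 degrees


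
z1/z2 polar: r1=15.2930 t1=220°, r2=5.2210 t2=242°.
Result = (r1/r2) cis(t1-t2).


r = 15.2930 / 5.2210 = 2.9291
theta = 220° - 242° = -22° = 338° (mod 360)

2.9291 cis(338°)


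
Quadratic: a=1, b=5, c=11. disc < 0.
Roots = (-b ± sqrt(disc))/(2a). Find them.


disc = 5^2 - 4*1*11 = 25 - 44 = -19
sqrt(|disc|) = sqrt(19) = 4.3589
Real part = -5/(2*1) = -2.5000
Imag part = 4.3589/(2*1) = 2.1794

-2.5000 ± 2.1794i


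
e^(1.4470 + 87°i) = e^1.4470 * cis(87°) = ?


e^1.4470 = 4.2503
cos(87°) = 0.052336
sin(87°) = 0.99863
Real = 4.2503*0.052336 = 0.2224
Imag = 4.2503*0.99863 = 4.2445

0.2224 + 4.2445i


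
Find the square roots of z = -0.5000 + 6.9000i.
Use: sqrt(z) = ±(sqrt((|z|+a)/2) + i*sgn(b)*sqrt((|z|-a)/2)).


|z| = sqrt(0.25+47.61) = 6.9181
sqrt((|z|+a)/2) = sqrt((6.9181+(-0.5))/2) = sqrt(3.2090) = 1.7914
sqrt((|z|-a)/2) = sqrt((6.9181-(-0.5))/2) = sqrt(3.7090) = 1.9259

±(1.7914 + 1.9259i) i.e. 1.7914 + 1.9259i and -1.7914 - 1.9259i


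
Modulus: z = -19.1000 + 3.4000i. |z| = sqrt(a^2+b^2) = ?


|z| = sqrt((-19.1)^2 + 3.4^2) = sqrt(364.81 + 11.56) = sqrt(376.37) = 19.4003

|z| = 19.4003


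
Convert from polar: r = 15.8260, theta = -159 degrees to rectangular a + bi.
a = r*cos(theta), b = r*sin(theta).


a = 15.8260*cos(-159°) = 15.8260*(-0.93358) = -14.7748
b = 15.8260*sin(-159°) = 15.8260*(-0.358368) = -5.6715

-14.7748 - 5.6715i


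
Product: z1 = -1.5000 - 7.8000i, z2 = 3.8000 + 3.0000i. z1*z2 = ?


Real = -1.5*3.8 - (-7.8)*3 = -5.7 - (-23.4) = 17.7
Imag = -1.5*3 + 3.8*(-7.8) = -4.5 - (29.64) = -34.14

17.7000 - 34.1400i


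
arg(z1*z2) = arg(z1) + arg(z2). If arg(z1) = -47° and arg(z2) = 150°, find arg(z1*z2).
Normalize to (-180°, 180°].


arg(z1*z2) = -47° + 150° = 103°
Normalized to (-180°, 180°]: 103°

103°


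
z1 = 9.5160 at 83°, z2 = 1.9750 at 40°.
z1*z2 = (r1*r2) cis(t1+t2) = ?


r = 9.5160 * 1.9750 = 18.7941
theta = 83° + 40° = 123° = 123° (mod 360)

18.7941 cis(123°)


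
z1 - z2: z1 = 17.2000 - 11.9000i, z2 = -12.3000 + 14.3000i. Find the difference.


Real: 17.2 + 12.3 = 29.5
Imag: -11.9 - 14.3 = -26.2

29.5000 - 26.2000i


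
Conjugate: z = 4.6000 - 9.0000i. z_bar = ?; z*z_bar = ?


z_bar = 4.6000 + 9.0000i
z*z_bar = 4.6^2 + (-9)^2 = 21.16 + 81 = 102.16

z_bar = 4.6000 + 9.0000i, z*z_bar = 102.16


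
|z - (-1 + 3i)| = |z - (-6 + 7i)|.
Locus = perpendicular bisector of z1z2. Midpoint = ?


Equal distances means the locus is the perpendicular bisector of z1 and z2.
Midpoint = ((-1+(-6))/2, (3+7)/2) = (-3.5000, 5.0000)

Perpendicular bisector through (-3.5000, 5.0000)


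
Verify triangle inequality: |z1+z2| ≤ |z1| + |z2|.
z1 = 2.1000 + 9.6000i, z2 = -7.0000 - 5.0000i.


|z1| = sqrt(2.1^2 + 9.6^2) = sqrt(96.57) = 9.8270
|z2| = sqrt((-7)^2 + (-5)^2) = sqrt(74) = 8.6023
z1+z2 = -4.9000 + 4.6000i
|z1+z2| = sqrt(45.17) = 6.7209
|z1|+|z2| = 9.8270 + 8.6023 = 18.4293

|z1+z2| = 6.7209 ≤ |z1|+|z2| = 18.4293 (verified)


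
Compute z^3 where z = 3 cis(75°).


r^3 = 3^3 = 27
n*theta = 3*75° = 225° = 225° (mod 360)
a = 27*cos(225°) = -19.0919
b = 27*sin(225°) = -19.0919

27 cis(225°) = -19.0919 - 19.0919i


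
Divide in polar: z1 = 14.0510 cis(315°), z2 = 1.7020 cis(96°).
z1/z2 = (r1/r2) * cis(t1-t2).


r = 14.0510 / 1.7020 = 8.2556
theta = 315° - 96° = 219° = 219° (mod 360)

8.2556 cis(219°)


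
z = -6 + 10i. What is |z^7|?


|z| = sqrt(36+100) = sqrt(136) = 11.6619
|z^7| = |z|^7 = (sqrt(136))^7 = 136^3 * sqrt(136) = 2515456*sqrt(136)

|z^7| = 2515456*sqrt(136) ≈ 29335005.8592


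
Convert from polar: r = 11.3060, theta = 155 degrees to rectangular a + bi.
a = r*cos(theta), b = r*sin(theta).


a = 11.3060*cos(155°) = 11.3060*(-0.90631) = -10.2467
b = 11.3060*sin(155°) = 11.3060*0.42262 = 4.7781

-10.2467 + 4.7781i


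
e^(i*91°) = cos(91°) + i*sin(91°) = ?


cos(91°) = -0.0175
sin(91°) = 0.9998

e^(i*91°) = -0.0175 + 0.9998i


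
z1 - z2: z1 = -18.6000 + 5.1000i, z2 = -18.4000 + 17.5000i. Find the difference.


Real: -18.6 + 18.4 = -0.2
Imag: 5.1 - 17.5 = -12.4

-0.2000 - 12.4000i


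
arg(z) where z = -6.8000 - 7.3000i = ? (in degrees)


Re = -6.8, Im = -7.3
arg = atan2(-7.3, -6.8) = -132.9691 degrees

arg(z) = -132.9691 degrees


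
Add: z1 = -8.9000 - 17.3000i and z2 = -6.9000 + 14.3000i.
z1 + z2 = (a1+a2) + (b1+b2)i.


Real: -8.9 - 6.9 = -15.8
Imag: -17.3 + 14.3 = -3

-15.8000 - 3.0000i


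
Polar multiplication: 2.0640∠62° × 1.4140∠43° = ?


r = 2.0640 * 1.4140 = 2.9185
theta = 62° + 43° = 105° = 105° (mod 360)

2.9185 cis(105°)


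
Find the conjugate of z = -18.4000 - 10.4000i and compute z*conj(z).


z_bar = -18.4000 + 10.4000i
z*z_bar = (-18.4)^2 + (-10.4)^2 = 338.56 + 108.16 = 446.72

z_bar = -18.4000 + 10.4000i, z*z_bar = 446.72


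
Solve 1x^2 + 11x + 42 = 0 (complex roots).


disc = 11^2 - 4*1*42 = 121 - 168 = -47
sqrt(|disc|) = sqrt(47) = 6.8557
Real part = -11/(2*1) = -5.5000
Imag part = 6.8557/(2*1) = 3.4278

-5.5000 ± 3.4278i


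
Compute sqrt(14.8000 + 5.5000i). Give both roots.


|z| = sqrt(219.04+30.25) = 15.7889
sqrt((|z|+a)/2) = sqrt((15.7889+14.8)/2) = sqrt(15.2945) = 3.9108
sqrt((|z|-a)/2) = sqrt((15.7889-14.8)/2) = sqrt(0.4945) = 0.7032

±(3.9108 + 0.7032i) i.e. 3.9108 + 0.7032i and -3.9108 - 0.7032i


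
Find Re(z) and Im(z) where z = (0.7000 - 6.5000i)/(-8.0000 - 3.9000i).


Multiply by conjugate: (0.7000 - 6.5000i)(-8.0000 + 3.9000i) / ((-8)^2 + (-3.9)^2)
Numerator real = 0.7*(-8) - (6.5)*(-3.9) = 19.75
Numerator imag = -6.5*(-8) - 0.7*(-3.9) = 54.73
Denominator = 79.21
Re(z) = 19.75/79.21 = 0.2493
Im(z) = 54.73/79.21 = 0.6909

Re(z) = 0.2493, Im(z) = 0.6909


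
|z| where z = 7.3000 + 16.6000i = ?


|z| = sqrt(7.3^2 + 16.6^2) = sqrt(53.29 + 275.56) = sqrt(328.85) = 18.1342

|z| = 18.1342


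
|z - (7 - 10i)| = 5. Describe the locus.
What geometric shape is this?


|z - z0| = r is a circle with center z0 and radius r.
Center = (7, -10), radius = 5

Circle with center (7, -10) and radius 5


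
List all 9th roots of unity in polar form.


The 9th roots of unity are cis(360k/9°) for k=0..8
Angle step = 360/9 = 40°
Primitive root: cis(40°)
Primitive root = 0.7660 + 0.6428i

9 roots at angles: 0°, 40°, 80°, 120°, 160°, 200°, 240°, 280°, 320°


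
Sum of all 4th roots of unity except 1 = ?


With w = e^(2*pi*i/4), all 4 of the 4th roots of unity w^0 = 1, w, ..., w^(3) sum to 0: 1 + w + ... + w^(3) = (1 - w^4)/(1 - w) = 0 since w^4 = 1, w ≠ 1.
Removing the root 1: w + w^2 + ... + w^(3) = 0 - 1 = -1

Sum = -1


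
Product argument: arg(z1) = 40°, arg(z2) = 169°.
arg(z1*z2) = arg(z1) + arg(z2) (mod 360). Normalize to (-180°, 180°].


arg(z1*z2) = 40° + 169° = 209°
Normalized to (-180°, 180°]: -151°

-151°


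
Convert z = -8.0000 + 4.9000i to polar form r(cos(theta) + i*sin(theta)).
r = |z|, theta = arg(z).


r = sqrt(64+24.01) = sqrt(88.01) = 9.3814
theta = atan2(4.9, -8) = 148.5125 degrees

r = 9.3814, theta = 148.5125 degrees


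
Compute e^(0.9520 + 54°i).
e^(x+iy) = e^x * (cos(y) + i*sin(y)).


e^0.9520 = 2.5909
cos(54°) = 0.5878
sin(54°) = 0.80902
Real = 2.5909*0.5878 = 1.5229
Imag = 2.5909*0.80902 = 2.0961

1.5229 + 2.0961i


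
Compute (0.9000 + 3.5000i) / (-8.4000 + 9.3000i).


Conjugate of z2 = -8.4000 - 9.3000i
Numerator: (0.9000 + 3.5000i)(-8.4000 - 9.3000i) = 24.9900 - 37.7700i
Denominator: (-8.4)^2 + 9.3^2 = 157.05
Result = (24.9900 - 37.7700i)/157.05

0.1591 - 0.2405i


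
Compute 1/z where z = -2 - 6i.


|z|^2 = 4+36 = 40
1/z = (-2 + 6i)/40

1/z = -0.0500 + 0.1500i


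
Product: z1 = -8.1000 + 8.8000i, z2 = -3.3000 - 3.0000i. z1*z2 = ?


Real = -8.1*(-3.3) - 8.8*(-3) = 26.73 - (-26.4) = 53.13
Imag = -8.1*(-3) - (3.3)*8.8 = 24.3 - (29.04) = -4.74

53.1300 - 4.7400i


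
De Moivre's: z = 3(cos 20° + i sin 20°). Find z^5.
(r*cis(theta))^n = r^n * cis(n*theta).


r^5 = 3^5 = 243
n*theta = 5*20° = 100° = 100° (mod 360)
a = 243*cos(100°) = -42.1965
b = 243*sin(100°) = 239.3083

243 cis(100°) = -42.1965 + 239.3083i


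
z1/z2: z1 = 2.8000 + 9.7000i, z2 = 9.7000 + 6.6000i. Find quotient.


Conjugate of z2 = 9.7000 - 6.6000i
Numerator: (2.8000 + 9.7000i)(9.7000 - 6.6000i) = 91.1800 + 75.6100i
Denominator: 9.7^2 + 6.6^2 = 137.65
Result = (91.1800 + 75.6100i)/137.65

0.6624 + 0.5493i


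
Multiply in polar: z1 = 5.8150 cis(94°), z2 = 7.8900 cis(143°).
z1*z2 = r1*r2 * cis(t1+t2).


r = 5.8150 * 7.8900 = 45.8803
theta = 94° + 143° = 237° = 237° (mod 360)

45.8803 cis(237°)


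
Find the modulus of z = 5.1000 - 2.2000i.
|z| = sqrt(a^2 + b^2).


|z| = sqrt(5.1^2 + (-2.2)^2) = sqrt(26.01 + 4.84) = sqrt(30.85) = 5.5543

|z| = 5.5543


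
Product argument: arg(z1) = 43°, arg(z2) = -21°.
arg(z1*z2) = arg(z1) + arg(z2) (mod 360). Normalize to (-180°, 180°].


arg(z1*z2) = 43° - 21° = 22°
Normalized to (-180°, 180°]: 22°

22°


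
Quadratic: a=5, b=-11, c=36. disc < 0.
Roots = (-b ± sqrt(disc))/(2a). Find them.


disc = (-11)^2 - 4*5*36 = 121 - 720 = -599
sqrt(|disc|) = sqrt(599) = 24.4745
Real part = 11/(2*5) = 1.1000
Imag part = 24.4745/(2*5) = 2.4474

1.1000 ± 2.4474i


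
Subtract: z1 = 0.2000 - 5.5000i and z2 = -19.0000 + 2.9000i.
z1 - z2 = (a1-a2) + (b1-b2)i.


Real: 0.2 + 19 = 19.2
Imag: -5.5 - 2.9 = -8.4

19.2000 - 8.4000i


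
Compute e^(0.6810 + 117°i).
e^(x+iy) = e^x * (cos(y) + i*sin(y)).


e^0.6810 = 1.9759
cos(117°) = -0.45399
sin(117°) = 0.891
Real = 1.9759*(-0.45399) = -0.8970
Imag = 1.9759*0.891 = 1.7605

-0.8970 + 1.7605i


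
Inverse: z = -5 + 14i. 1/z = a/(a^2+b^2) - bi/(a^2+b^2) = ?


|z|^2 = 25+196 = 221
1/z = (-5 - 14i)/221

1/z = -0.0226 - 0.0633i


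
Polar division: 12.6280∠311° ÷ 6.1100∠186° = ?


r = 12.6280 / 6.1100 = 2.0668
theta = 311° - 186° = 125° = 125° (mod 360)

2.0668 cis(125°)


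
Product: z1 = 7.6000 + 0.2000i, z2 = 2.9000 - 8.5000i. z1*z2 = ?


Real = 7.6*2.9 - 0.2*(-8.5) = 22.04 - (-1.7) = 23.74
Imag = 7.6*(-8.5) + 2.9*0.2 = -64.6 + 0.58 = -64.02

23.7400 - 64.0200i


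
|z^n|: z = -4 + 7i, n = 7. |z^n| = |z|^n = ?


|z| = sqrt(16+49) = sqrt(65) = 8.0623
|z^7| = |z|^7 = (sqrt(65))^7 = 65^3 * sqrt(65) = 274625*sqrt(65)

|z^7| = 274625*sqrt(65) ≈ 2214097.5341


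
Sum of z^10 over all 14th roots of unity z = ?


The roots are w_k = w^k with w = e^(2*pi*i/14), and (w^k)^10 = (w^10)^k.
So S = 1 + u + u^2 + ... + u^(13) with u = w^10.
10 = 0*14 + 10, so 10 is not a multiple of 14: u = w^10 ≠ 1 (w is a primitive 14th root), while u^14 = (w^14)^10 = 1.
Geometric series: S = (1 - u^14)/(1 - u) = (1 - 1)/(1 - u) = 0

S = 0


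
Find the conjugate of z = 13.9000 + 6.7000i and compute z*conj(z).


z_bar = 13.9000 - 6.7000i
z*z_bar = 13.9^2 + 6.7^2 = 193.21 + 44.89 = 238.1

z_bar = 13.9000 - 6.7000i, z*z_bar = 238.1


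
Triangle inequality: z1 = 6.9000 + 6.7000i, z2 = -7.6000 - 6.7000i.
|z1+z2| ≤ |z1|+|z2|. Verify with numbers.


|z1| = sqrt(6.9^2 + 6.7^2) = sqrt(92.5) = 9.6177
|z2| = sqrt((-7.6)^2 + (-6.7)^2) = sqrt(102.65) = 10.1316
z1+z2 = -0.7000
|z1+z2| = sqrt(0.49) = 0.7000
|z1|+|z2| = 9.6177 + 10.1316 = 19.7493

|z1+z2| = 0.7000 ≤ |z1|+|z2| = 19.7493 (verified)


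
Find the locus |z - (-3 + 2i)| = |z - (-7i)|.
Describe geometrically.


Equal distances means the locus is the perpendicular bisector of z1 and z2.
Midpoint = ((-3+0)/2, (2+(-7))/2) = (-1.5000, -2.5000)

Perpendicular bisector through (-1.5000, -2.5000)


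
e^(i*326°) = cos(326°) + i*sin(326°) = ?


cos(326°) = 0.8290
sin(326°) = -0.5592

e^(i*326°) = 0.8290 - 0.5592i


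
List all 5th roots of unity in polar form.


The 5th roots of unity are cis(360k/5°) for k=0..4
Angle step = 360/5 = 72°
Primitive root: cis(72°)
Primitive root = 0.3090 + 0.9511i

5 roots at angles: 0°, 72°, 144°, 216°, 288°


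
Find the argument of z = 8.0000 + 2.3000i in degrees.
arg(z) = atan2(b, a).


Re = 8, Im = 2.3
arg = atan2(2.3, 8) = 16.0399 degrees

arg(z) = 16.0399 degrees


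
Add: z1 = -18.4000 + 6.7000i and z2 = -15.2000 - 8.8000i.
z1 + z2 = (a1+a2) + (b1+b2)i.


Real: -18.4 - 15.2 = -33.6
Imag: 6.7 - 8.8 = -2.1

-33.6000 - 2.1000i


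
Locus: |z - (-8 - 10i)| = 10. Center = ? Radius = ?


|z - z0| = r is a circle with center z0 and radius r.
Center = (-8, -10), radius = 10

Circle with center (-8, -10) and radius 10


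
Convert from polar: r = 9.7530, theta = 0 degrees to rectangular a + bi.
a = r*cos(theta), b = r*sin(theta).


a = 9.7530*cos(0°) = 9.7530*1 = 9.7530
b = 9.7530*sin(0°) = 9.7530*0 = 0

9.7530 + 0i


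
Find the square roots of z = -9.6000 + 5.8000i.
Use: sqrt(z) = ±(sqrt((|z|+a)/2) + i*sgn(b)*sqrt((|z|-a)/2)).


|z| = sqrt(92.16+33.64) = 11.2161
sqrt((|z|+a)/2) = sqrt((11.2161+(-9.6))/2) = sqrt(0.8080) = 0.8989
sqrt((|z|-a)/2) = sqrt((11.2161-(-9.6))/2) = sqrt(10.4080) = 3.2261

±(0.8989 + 3.2261i) i.e. 0.8989 + 3.2261i and -0.8989 - 3.2261i


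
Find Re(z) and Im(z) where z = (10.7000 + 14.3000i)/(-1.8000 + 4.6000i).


Multiply by conjugate: (10.7000 + 14.3000i)(-1.8000 - 4.6000i) / ((-1.8)^2 + 4.6^2)
Numerator real = 10.7*(-1.8) + 14.3*4.6 = 46.52
Numerator imag = 14.3*(-1.8) - 10.7*4.6 = -74.96
Denominator = 24.4
Re(z) = 46.52/24.4 = 1.9066
Im(z) = -74.96/24.4 = -3.0721

Re(z) = 1.9066, Im(z) = -3.0721


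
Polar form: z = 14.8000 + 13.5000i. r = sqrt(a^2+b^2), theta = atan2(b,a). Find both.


r = sqrt(219.04+182.25) = sqrt(401.29) = 20.0322
theta = atan2(13.5, 14.8) = 42.3699 degrees

r = 20.0322, theta = 42.3699 degrees


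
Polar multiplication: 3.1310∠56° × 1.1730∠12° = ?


r = 3.1310 * 1.1730 = 3.6727
theta = 56° + 12° = 68° = 68° (mod 360)

3.6727 cis(68°)


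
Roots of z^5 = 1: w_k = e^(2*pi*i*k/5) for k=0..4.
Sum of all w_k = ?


The sum of all 5th roots of unity is 0.
Geometric series: (1 - w^5)/(1 - w) = (1-1)/(1-w) = 0 since w^5 = 1, w ≠ 1.
Alternatively: coefficient of z^4 in z^5 - 1 is 0.

0


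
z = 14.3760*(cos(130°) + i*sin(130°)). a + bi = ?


a = 14.3760*cos(130°) = 14.3760*(-0.64279) = -9.2407
b = 14.3760*sin(130°) = 14.3760*0.7660444 = 11.0127

-9.2407 + 11.0127i


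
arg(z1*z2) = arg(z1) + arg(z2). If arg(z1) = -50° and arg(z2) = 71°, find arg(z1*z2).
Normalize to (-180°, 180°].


arg(z1*z2) = -50° + 71° = 21°
Normalized to (-180°, 180°]: 21°

21°


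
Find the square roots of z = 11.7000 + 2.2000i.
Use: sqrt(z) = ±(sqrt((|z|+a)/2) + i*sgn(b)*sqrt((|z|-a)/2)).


|z| = sqrt(136.89+4.84) = 11.9050
sqrt((|z|+a)/2) = sqrt((11.9050+11.7)/2) = sqrt(11.8025) = 3.4355
sqrt((|z|-a)/2) = sqrt((11.9050-11.7)/2) = sqrt(0.1025) = 0.3202

±(3.4355 + 0.3202i) i.e. 3.4355 + 0.3202i and -3.4355 - 0.3202i


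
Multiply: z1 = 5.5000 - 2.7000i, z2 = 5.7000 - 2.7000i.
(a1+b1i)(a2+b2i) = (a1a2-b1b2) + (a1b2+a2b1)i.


Real = 5.5*5.7 - (-2.7)*(-2.7) = 31.35 - 7.29 = 24.06
Imag = 5.5*(-2.7) + 5.7*(-2.7) = -14.85 - (15.39) = -30.24

24.0600 - 30.2400i


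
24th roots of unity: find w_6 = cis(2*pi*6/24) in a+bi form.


Angle = 360*6/24 = 90°
a = cos(90°) = 0
b = sin(90°) = 1.0000

0 + 1.0000i


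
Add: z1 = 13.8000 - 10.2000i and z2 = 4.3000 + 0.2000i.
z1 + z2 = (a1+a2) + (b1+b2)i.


Real: 13.8 + 4.3 = 18.1
Imag: -10.2 + 0.2 = -10

18.1000 - 10.0000i


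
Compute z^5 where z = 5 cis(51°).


r^5 = 5^5 = 3125
n*theta = 5*51° = 255° = 255° (mod 360)
a = 3125*cos(255°) = -808.8095
b = 3125*sin(255°) = -3018.5182

3125 cis(255°) = -808.8095 - 3018.5182i


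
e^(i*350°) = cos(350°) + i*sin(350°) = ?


cos(350°) = 0.9848
sin(350°) = -0.1736

e^(i*350°) = 0.9848 - 0.1736i


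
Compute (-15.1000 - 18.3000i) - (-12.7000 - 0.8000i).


Real: -15.1 + 12.7 = -2.4
Imag: -18.3 + 0.8 = -17.5

-2.4000 - 17.5000i


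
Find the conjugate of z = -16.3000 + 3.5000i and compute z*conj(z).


z_bar = -16.3000 - 3.5000i
z*z_bar = (-16.3)^2 + 3.5^2 = 265.69 + 12.25 = 277.94

z_bar = -16.3000 - 3.5000i, z*z_bar = 277.94


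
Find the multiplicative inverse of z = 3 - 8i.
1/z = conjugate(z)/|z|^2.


|z|^2 = 9+64 = 73
1/z = (3 + 8i)/73

1/z = 0.0411 + 0.1096i


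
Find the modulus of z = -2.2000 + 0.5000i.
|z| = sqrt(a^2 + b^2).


|z| = sqrt((-2.2)^2 + 0.5^2) = sqrt(4.84 + 0.25) = sqrt(5.09) = 2.2561

|z| = 2.2561


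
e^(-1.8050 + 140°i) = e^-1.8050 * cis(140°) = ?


e^-1.8050 = 0.1645
cos(140°) = -0.766
sin(140°) = 0.6428
Real = 0.1645*(-0.766) = -0.1260
Imag = 0.1645*0.6428 = 0.1057

-0.1260 + 0.1057i


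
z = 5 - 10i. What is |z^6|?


|z| = sqrt(25+100) = sqrt(125) = 11.1803
|z^6| = |z|^6 = (sqrt(125))^6 = 125^3 = 1953125

|z^6| = 1953125


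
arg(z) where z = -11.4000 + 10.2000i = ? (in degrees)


Re = -11.4, Im = 10.2
arg = atan2(10.2, -11.4) = 138.1798 degrees

arg(z) = 138.1798 degrees


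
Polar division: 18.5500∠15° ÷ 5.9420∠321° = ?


r = 18.5500 / 5.9420 = 3.1218
theta = 15° - 321° = -306° = 54° (mod 360)

3.1218 cis(54°)


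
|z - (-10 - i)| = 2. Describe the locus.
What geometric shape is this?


|z - z0| = r is a circle with center z0 and radius r.
Center = (-10, -1), radius = 2

Circle with center (-10, -1) and radius 2


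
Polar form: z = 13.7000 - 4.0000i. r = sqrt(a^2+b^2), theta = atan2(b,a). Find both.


r = sqrt(187.69+16) = sqrt(203.69) = 14.2720
theta = atan2(-4, 13.7) = -16.2763 degrees

r = 14.2720, theta = -16.2763 degrees


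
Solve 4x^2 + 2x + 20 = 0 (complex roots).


disc = 2^2 - 4*4*20 = 4 - 320 = -316
sqrt(|disc|) = sqrt(316) = 17.7764
Real part = -2/(2*4) = -0.2500
Imag part = 17.7764/(2*4) = 2.2220

-0.2500 ± 2.2220i


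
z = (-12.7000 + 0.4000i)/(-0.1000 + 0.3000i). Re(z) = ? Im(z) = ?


Multiply by conjugate: (-12.7000 + 0.4000i)(-0.1000 - 0.3000i) / ((-0.1)^2 + 0.3^2)
Numerator real = -12.7*(-0.1) + 0.4*0.3 = 1.39
Numerator imag = 0.4*(-0.1) - (-12.7)*0.3 = 3.77
Denominator = 0.1
Re(z) = 1.39/0.1 = 13.9000
Im(z) = 3.77/0.1 = 37.7000

Re(z) = 13.9000, Im(z) = 37.7000


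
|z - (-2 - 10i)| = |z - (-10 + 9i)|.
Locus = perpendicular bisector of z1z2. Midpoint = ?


Equal distances means the locus is the perpendicular bisector of z1 and z2.
Midpoint = ((-2+(-10))/2, (-10+9)/2) = (-6.0000, -0.5000)

Perpendicular bisector through (-6.0000, -0.5000)


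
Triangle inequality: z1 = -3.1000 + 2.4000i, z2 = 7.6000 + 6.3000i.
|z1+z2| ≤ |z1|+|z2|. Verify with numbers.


|z1| = sqrt((-3.1)^2 + 2.4^2) = sqrt(15.37) = 3.9205
|z2| = sqrt(7.6^2 + 6.3^2) = sqrt(97.45) = 9.8717
z1+z2 = 4.5000 + 8.7000i
|z1+z2| = sqrt(95.94) = 9.7949
|z1|+|z2| = 3.9205 + 9.8717 = 13.7922

|z1+z2| = 9.7949 ≤ |z1|+|z2| = 13.7922 (verified)


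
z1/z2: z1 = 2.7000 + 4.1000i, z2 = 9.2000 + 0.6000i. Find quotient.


Conjugate of z2 = 9.2000 - 0.6000i
Numerator: (2.7000 + 4.1000i)(9.2000 - 0.6000i) = 27.3000 + 36.1000i
Denominator: 9.2^2 + 0.6^2 = 85
Result = (27.3000 + 36.1000i)/85

0.3212 + 0.4247i


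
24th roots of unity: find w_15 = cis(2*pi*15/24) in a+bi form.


Angle = 360*15/24 = 225°
a = cos(225°) = -0.7071
b = sin(225°) = -0.7071

-0.7071 - 0.7071i


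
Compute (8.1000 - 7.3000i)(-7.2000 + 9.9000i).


Real = 8.1*(-7.2) - (-7.3)*9.9 = -58.32 - (-72.27) = 13.95
Imag = 8.1*9.9 - (7.2)*(-7.3) = 80.19 + 52.56 = 132.75

13.9500 + 132.7500i


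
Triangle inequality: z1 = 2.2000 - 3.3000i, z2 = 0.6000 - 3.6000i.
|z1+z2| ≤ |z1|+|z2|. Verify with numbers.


|z1| = sqrt(2.2^2 + (-3.3)^2) = sqrt(15.73) = 3.9661
|z2| = sqrt(0.6^2 + (-3.6)^2) = sqrt(13.32) = 3.6497
z1+z2 = 2.8000 - 6.9000i
|z1+z2| = sqrt(55.45) = 7.4465
|z1|+|z2| = 3.9661 + 3.6497 = 7.6158

|z1+z2| = 7.4465 ≤ |z1|+|z2| = 7.6158 (verified)


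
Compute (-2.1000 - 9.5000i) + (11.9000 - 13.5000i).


Real: -2.1 + 11.9 = 9.8
Imag: -9.5 - 13.5 = -23

9.8000 - 23.0000i


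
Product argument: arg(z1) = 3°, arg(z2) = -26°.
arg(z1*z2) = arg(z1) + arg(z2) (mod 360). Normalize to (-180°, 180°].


arg(z1*z2) = 3° - 26° = -23°
Normalized to (-180°, 180°]: -23°

-23°


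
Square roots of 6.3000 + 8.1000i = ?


|z| = sqrt(39.69+65.61) = 10.2616
sqrt((|z|+a)/2) = sqrt((10.2616+6.3)/2) = sqrt(8.2808) = 2.8776
sqrt((|z|-a)/2) = sqrt((10.2616-6.3)/2) = sqrt(1.9808) = 1.4074

±(2.8776 + 1.4074i) i.e. 2.8776 + 1.4074i and -2.8776 - 1.4074i


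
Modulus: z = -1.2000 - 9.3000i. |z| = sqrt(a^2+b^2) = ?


|z| = sqrt((-1.2)^2 + (-9.3)^2) = sqrt(1.44 + 86.49) = sqrt(87.93) = 9.3771

|z| = 9.3771


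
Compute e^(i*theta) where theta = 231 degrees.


cos(231°) = -0.6293
sin(231°) = -0.7771

e^(i*231°) = -0.6293 - 0.7771i


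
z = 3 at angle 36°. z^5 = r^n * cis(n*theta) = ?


r^5 = 3^5 = 243
n*theta = 5*36° = 180° = 180° (mod 360)
a = 243*cos(180°) = -243.0000
b = 243*sin(180°) = 0

243 cis(180°) = -243.0000 + 0i


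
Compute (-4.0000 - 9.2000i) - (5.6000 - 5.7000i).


Real: -4 - 5.6 = -9.6
Imag: -9.2 + 5.7 = -3.5

-9.6000 - 3.5000i


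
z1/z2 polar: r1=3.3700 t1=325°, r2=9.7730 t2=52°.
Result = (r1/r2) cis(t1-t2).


r = 3.3700 / 9.7730 = 0.3448
theta = 325° - 52° = 273° = 273° (mod 360)

0.3448 cis(273°)


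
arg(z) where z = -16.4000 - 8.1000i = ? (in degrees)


Re = -16.4, Im = -8.1
arg = atan2(-8.1, -16.4) = -153.7151 degrees

arg(z) = -153.7151 degrees


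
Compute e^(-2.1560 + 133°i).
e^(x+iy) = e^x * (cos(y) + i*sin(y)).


e^-2.1560 = 0.1158
cos(133°) = -0.682
sin(133°) = 0.7314
Real = 0.1158*(-0.682) = -0.0790
Imag = 0.1158*0.7314 = 0.0847

-0.0790 + 0.0847i


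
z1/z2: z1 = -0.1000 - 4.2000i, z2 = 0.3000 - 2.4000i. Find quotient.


Conjugate of z2 = 0.3000 + 2.4000i
Numerator: (-0.1000 - 4.2000i)(0.3000 + 2.4000i) = 10.0500 - 1.5000i
Denominator: 0.3^2 + (-2.4)^2 = 5.85
Result = (10.0500 - 1.5000i)/5.85

1.7179 - 0.2564i


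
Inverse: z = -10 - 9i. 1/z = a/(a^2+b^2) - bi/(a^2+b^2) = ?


|z|^2 = 100+81 = 181
1/z = (-10 + 9i)/181

1/z = -0.0552 + 0.0497i


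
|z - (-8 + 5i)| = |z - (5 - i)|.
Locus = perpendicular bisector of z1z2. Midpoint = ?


Equal distances means the locus is the perpendicular bisector of z1 and z2.
Midpoint = ((-8+5)/2, (5+(-1))/2) = (-1.5000, 2.0000)

Perpendicular bisector through (-1.5000, 2.0000)


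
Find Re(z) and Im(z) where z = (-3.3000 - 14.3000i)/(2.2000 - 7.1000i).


Multiply by conjugate: (-3.3000 - 14.3000i)(2.2000 + 7.1000i) / (2.2^2 + (-7.1)^2)
Numerator real = -3.3*2.2 - (14.3)*(-7.1) = 94.27
Numerator imag = -14.3*2.2 - (-3.3)*(-7.1) = -54.89
Denominator = 55.25
Re(z) = 94.27/55.25 = 1.7062
Im(z) = -54.89/55.25 = -0.9935

Re(z) = 1.7062, Im(z) = -0.9935


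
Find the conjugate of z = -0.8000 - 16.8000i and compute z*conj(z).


z_bar = -0.8000 + 16.8000i
z*z_bar = (-0.8)^2 + (-16.8)^2 = 0.64 + 282.24 = 282.88

z_bar = -0.8000 + 16.8000i, z*z_bar = 282.88


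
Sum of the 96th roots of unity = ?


The sum of all 96th roots of unity is 0.
Geometric series: (1 - w^96)/(1 - w) = (1-1)/(1-w) = 0 since w^96 = 1, w ≠ 1.
Alternatively: coefficient of z^95 in z^96 - 1 is 0.

0


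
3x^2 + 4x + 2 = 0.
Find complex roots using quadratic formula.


disc = 4^2 - 4*3*2 = 16 - 24 = -8
sqrt(|disc|) = sqrt(8) = 2.8284
Real part = -4/(2*3) = -0.6667
Imag part = 2.8284/(2*3) = 0.4714

-0.6667 ± 0.4714i


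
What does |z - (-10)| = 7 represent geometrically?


|z - z0| = r is a circle with center z0 and radius r.
Center = (-10, 0), radius = 7

Circle with center (-10, 0) and radius 7


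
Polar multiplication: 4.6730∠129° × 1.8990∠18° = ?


r = 4.6730 * 1.8990 = 8.8740
theta = 129° + 18° = 147° = 147° (mod 360)

8.8740 cis(147°)


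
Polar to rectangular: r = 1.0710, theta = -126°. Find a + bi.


a = 1.0710*cos(-126°) = 1.0710*(-0.5878) = -0.6295
b = 1.0710*sin(-126°) = 1.0710*(-0.80902) = -0.8665

-0.6295 - 0.8665i


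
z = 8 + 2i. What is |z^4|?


|z| = sqrt(64+4) = sqrt(68) = 8.2462
|z^4| = |z|^4 = (sqrt(68))^4 = 68^2 = 4624

|z^4| = 4624


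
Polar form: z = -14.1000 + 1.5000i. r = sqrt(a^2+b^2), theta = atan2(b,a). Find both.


r = sqrt(198.81+2.25) = sqrt(201.06) = 14.1796
theta = atan2(1.5, -14.1) = 173.9275 degrees

r = 14.1796, theta = 173.9275 degrees


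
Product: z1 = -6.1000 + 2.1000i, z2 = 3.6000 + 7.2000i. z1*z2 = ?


Real = -6.1*3.6 - 2.1*7.2 = -21.96 - 15.12 = -37.08
Imag = -6.1*7.2 + 3.6*2.1 = -43.92 + 7.56 = -36.36

-37.0800 - 36.3600i


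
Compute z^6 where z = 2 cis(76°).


r^6 = 2^6 = 64
n*theta = 6*76° = 456° = 96° (mod 360)
a = 64*cos(96°) = -6.6898
b = 64*sin(96°) = 63.6494

64 cis(96°) = -6.6898 + 63.6494i


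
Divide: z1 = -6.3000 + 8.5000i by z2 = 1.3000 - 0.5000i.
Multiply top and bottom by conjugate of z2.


Conjugate of z2 = 1.3000 + 0.5000i
Numerator: (-6.3000 + 8.5000i)(1.3000 + 0.5000i) = -12.4400 + 7.9000i
Denominator: 1.3^2 + (-0.5)^2 = 1.94
Result = (-12.4400 + 7.9000i)/1.94

-6.4124 + 4.0722i


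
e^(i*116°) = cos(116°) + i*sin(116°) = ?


cos(116°) = -0.4384
sin(116°) = 0.8988

e^(i*116°) = -0.4384 + 0.8988i


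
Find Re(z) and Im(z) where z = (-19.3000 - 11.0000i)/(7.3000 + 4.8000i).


Multiply by conjugate: (-19.3000 - 11.0000i)(7.3000 - 4.8000i) / (7.3^2 + 4.8^2)
Numerator real = -19.3*7.3 - (11)*4.8 = -193.69
Numerator imag = -11*7.3 - (-19.3)*4.8 = 12.34
Denominator = 76.33
Re(z) = -193.69/76.33 = -2.5375
Im(z) = 12.34/76.33 = 0.1617

Re(z) = -2.5375, Im(z) = 0.1617


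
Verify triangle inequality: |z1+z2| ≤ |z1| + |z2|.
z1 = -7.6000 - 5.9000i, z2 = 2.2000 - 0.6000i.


|z1| = sqrt((-7.6)^2 + (-5.9)^2) = sqrt(92.57) = 9.6213
|z2| = sqrt(2.2^2 + (-0.6)^2) = sqrt(5.2) = 2.2804
z1+z2 = -5.4000 - 6.5000i
|z1+z2| = sqrt(71.41) = 8.4504
|z1|+|z2| = 9.6213 + 2.2804 = 11.9017

|z1+z2| = 8.4504 ≤ |z1|+|z2| = 11.9017 (verified)


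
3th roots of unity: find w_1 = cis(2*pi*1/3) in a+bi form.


Angle = 360*1/3 = 120°
a = cos(120°) = -0.5000
b = sin(120°) = 0.8660

-0.5000 + 0.8660i


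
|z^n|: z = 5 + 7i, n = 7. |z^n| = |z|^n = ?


|z| = sqrt(25+49) = sqrt(74) = 8.6023
|z^7| = |z|^7 = (sqrt(74))^7 = 74^3 * sqrt(74) = 405224*sqrt(74)

|z^7| = 405224*sqrt(74) ≈ 3485868.6540


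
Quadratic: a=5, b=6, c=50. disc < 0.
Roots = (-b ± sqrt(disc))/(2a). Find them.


disc = 6^2 - 4*5*50 = 36 - 1000 = -964
sqrt(|disc|) = sqrt(964) = 31.0483
Real part = -6/(2*5) = -0.6000
Imag part = 31.0483/(2*5) = 3.1048

-0.6000 ± 3.1048i


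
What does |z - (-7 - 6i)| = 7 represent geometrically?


|z - z0| = r is a circle with center z0 and radius r.
Center = (-7, -6), radius = 7

Circle with center (-7, -6) and radius 7


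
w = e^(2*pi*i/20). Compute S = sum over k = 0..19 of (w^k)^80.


The roots are w_k = w^k with w = e^(2*pi*i/20), and (w^k)^80 = (w^80)^k.
So S = 1 + u + u^2 + ... + u^(19) with u = w^80.
80 = 4*20 + 0, so 80 is a multiple of 20 and u = (w^20)^4 = 1.
Every one of the 20 terms equals 1: S = 20

S = 20


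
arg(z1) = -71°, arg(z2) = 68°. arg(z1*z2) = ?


arg(z1*z2) = -71° + 68° = -3°
Normalized to (-180°, 180°]: -3°

-3°


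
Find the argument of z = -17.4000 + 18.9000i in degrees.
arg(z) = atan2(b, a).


Re = -17.4, Im = 18.9
arg = atan2(18.9, -17.4) = 132.6338 degrees

arg(z) = 132.6338 degrees


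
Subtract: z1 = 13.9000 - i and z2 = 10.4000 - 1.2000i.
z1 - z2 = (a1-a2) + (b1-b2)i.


Real: 13.9 - 10.4 = 3.5
Imag: -1 + 1.2 = 0.2

3.5000 + 0.2000i


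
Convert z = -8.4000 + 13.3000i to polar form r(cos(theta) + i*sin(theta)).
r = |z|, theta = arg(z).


r = sqrt(70.56+176.89) = sqrt(247.45) = 15.7305
theta = atan2(13.3, -8.4) = 122.2756 degrees

r = 15.7305, theta = 122.2756 degrees


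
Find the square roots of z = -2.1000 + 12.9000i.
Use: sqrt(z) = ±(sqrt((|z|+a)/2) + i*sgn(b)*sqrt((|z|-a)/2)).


|z| = sqrt(4.41+166.41) = 13.0698
sqrt((|z|+a)/2) = sqrt((13.0698+(-2.1))/2) = sqrt(5.4849) = 2.3420
sqrt((|z|-a)/2) = sqrt((13.0698-(-2.1))/2) = sqrt(7.5849) = 2.7541

±(2.3420 + 2.7541i) i.e. 2.3420 + 2.7541i and -2.3420 - 2.7541i


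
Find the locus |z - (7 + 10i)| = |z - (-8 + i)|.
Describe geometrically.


Equal distances means the locus is the perpendicular bisector of z1 and z2.
Midpoint = ((7+(-8))/2, (10+1)/2) = (-0.5000, 5.5000)

Perpendicular bisector through (-0.5000, 5.5000)


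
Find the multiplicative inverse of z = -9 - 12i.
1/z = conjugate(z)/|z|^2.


|z|^2 = 81+144 = 225
1/z = (-9 + 12i)/225

1/z = -0.0400 + 0.0533i


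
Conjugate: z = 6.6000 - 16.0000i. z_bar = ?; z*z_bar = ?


z_bar = 6.6000 + 16.0000i
z*z_bar = 6.6^2 + (-16)^2 = 43.56 + 256 = 299.56

z_bar = 6.6000 + 16.0000i, z*z_bar = 299.56


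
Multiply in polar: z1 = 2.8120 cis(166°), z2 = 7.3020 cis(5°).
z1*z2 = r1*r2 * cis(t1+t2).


r = 2.8120 * 7.3020 = 20.5332
theta = 166° + 5° = 171° = 171° (mod 360)

20.5332 cis(171°)


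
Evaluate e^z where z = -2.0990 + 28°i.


e^-2.0990 = 0.12258
cos(28°) = 0.8829
sin(28°) = 0.46947
Real = 0.12258*0.8829 = 0.1082
Imag = 0.12258*0.46947 = 0.0575

0.1082 + 0.0575i


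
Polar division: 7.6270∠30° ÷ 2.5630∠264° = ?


r = 7.6270 / 2.5630 = 2.9758
theta = 30° - 264° = -234° = 126° (mod 360)

2.9758 cis(126°)


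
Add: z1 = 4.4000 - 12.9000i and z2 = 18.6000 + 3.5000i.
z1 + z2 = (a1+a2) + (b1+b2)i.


Real: 4.4 + 18.6 = 23
Imag: -12.9 + 3.5 = -9.4

23.0000 - 9.4000i


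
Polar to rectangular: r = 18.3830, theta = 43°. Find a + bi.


a = 18.3830*cos(43°) = 18.3830*0.731354 = 13.4445
b = 18.3830*sin(43°) = 18.3830*0.682 = 12.5372

13.4445 + 12.5372i


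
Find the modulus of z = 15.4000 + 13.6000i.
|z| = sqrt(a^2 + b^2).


|z| = sqrt(15.4^2 + 13.6^2) = sqrt(237.16 + 184.96) = sqrt(422.12) = 20.5456

|z| = 20.5456


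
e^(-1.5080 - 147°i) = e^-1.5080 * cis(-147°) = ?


e^-1.5080 = 0.22135
cos(-147°) = -0.8387
sin(-147°) = -0.54464
Real = 0.22135*(-0.8387) = -0.1856
Imag = 0.22135*(-0.54464) = -0.1206

-0.1856 - 0.1206i


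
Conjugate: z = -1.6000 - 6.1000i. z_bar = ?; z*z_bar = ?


z_bar = -1.6000 + 6.1000i
z*z_bar = (-1.6)^2 + (-6.1)^2 = 2.56 + 37.21 = 39.77

z_bar = -1.6000 + 6.1000i, z*z_bar = 39.77


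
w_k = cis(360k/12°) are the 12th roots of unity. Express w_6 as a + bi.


Angle = 360*6/12 = 180°
a = cos(180°) = -1.0000
b = sin(180°) = 0

-1.0000 + 0i


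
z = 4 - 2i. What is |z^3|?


|z| = sqrt(16+4) = sqrt(20) = 4.4721
|z^3| = |z|^3 = (sqrt(20))^3 = 20*sqrt(20)

|z^3| = 20*sqrt(20) ≈ 89.4427


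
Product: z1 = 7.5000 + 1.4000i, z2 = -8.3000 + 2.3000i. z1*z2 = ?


Real = 7.5*(-8.3) - 1.4*2.3 = -62.25 - 3.22 = -65.47
Imag = 7.5*2.3 - (8.3)*1.4 = 17.25 - (11.62) = 5.63

-65.4700 + 5.6300i


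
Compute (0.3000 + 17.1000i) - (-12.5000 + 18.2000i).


Real: 0.3 + 12.5 = 12.8
Imag: 17.1 - 18.2 = -1.1

12.8000 - 1.1000i


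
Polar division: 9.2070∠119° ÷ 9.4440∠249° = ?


r = 9.2070 / 9.4440 = 0.9749
theta = 119° - 249° = -130° = 230° (mod 360)

0.9749 cis(230°)


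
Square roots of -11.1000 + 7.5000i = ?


|z| = sqrt(123.21+56.25) = 13.3963
sqrt((|z|+a)/2) = sqrt((13.3963+(-11.1))/2) = sqrt(1.1481) = 1.0715
sqrt((|z|-a)/2) = sqrt((13.3963-(-11.1))/2) = sqrt(12.2481) = 3.4997

±(1.0715 + 3.4997i) i.e. 1.0715 + 3.4997i and -1.0715 - 3.4997i


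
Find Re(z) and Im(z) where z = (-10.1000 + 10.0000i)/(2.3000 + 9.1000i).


Multiply by conjugate: (-10.1000 + 10.0000i)(2.3000 - 9.1000i) / (2.3^2 + 9.1^2)
Numerator real = -10.1*2.3 + 10*9.1 = 67.77
Numerator imag = 10*2.3 - (-10.1)*9.1 = 114.91
Denominator = 88.1
Re(z) = 67.77/88.1 = 0.7692
Im(z) = 114.91/88.1 = 1.3043

Re(z) = 0.7692, Im(z) = 1.3043


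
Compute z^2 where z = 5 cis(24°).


r^2 = 5^2 = 25
n*theta = 2*24° = 48° = 48° (mod 360)
a = 25*cos(48°) = 16.7283
b = 25*sin(48°) = 18.5786

25 cis(48°) = 16.7283 + 18.5786i


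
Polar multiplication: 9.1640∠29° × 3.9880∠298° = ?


r = 9.1640 * 3.9880 = 36.5460
theta = 29° + 298° = 327° = 327° (mod 360)

36.5460 cis(327°)


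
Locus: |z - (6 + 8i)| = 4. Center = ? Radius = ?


|z - z0| = r is a circle with center z0 and radius r.
Center = (6, 8), radius = 4

Circle with center (6, 8) and radius 4


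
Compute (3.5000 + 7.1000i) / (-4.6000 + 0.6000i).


Conjugate of z2 = -4.6000 - 0.6000i
Numerator: (3.5000 + 7.1000i)(-4.6000 - 0.6000i) = -11.8400 - 34.7600i
Denominator: (-4.6)^2 + 0.6^2 = 21.52
Result = (-11.8400 - 34.7600i)/21.52

-0.5502 - 1.6152i


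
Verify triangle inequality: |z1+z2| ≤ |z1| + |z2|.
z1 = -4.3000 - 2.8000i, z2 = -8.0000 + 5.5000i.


|z1| = sqrt((-4.3)^2 + (-2.8)^2) = sqrt(26.33) = 5.1313
|z2| = sqrt((-8)^2 + 5.5^2) = sqrt(94.25) = 9.7082
z1+z2 = -12.3000 + 2.7000i
|z1+z2| = sqrt(158.58) = 12.5929
|z1|+|z2| = 5.1313 + 9.7082 = 14.8395

|z1+z2| = 12.5929 ≤ |z1|+|z2| = 14.8395 (verified)


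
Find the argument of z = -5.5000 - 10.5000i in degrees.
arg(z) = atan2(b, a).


Re = -5.5, Im = -10.5
arg = atan2(-10.5, -5.5) = -117.6460 degrees

arg(z) = -117.6460 degrees


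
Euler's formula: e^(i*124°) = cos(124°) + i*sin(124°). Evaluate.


cos(124°) = -0.5592
sin(124°) = 0.8290

e^(i*124°) = -0.5592 + 0.8290i


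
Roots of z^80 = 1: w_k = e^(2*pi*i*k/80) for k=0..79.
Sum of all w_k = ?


The sum of all 80th roots of unity is 0.
Geometric series: (1 - w^80)/(1 - w) = (1-1)/(1-w) = 0 since w^80 = 1, w ≠ 1.
Alternatively: coefficient of z^79 in z^80 - 1 is 0.

0


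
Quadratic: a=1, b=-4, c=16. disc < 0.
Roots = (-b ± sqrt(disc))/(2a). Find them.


disc = (-4)^2 - 4*1*16 = 16 - 64 = -48
sqrt(|disc|) = sqrt(48) = 6.9282
Real part = 4/(2*1) = 2.0000
Imag part = 6.9282/(2*1) = 3.4641

2.0000 ± 3.4641i


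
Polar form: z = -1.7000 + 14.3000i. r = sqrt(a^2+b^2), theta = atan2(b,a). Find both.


r = sqrt(2.89+204.49) = sqrt(207.38) = 14.4007
theta = atan2(14.3, -1.7) = 96.7796 degrees

r = 14.4007, theta = 96.7796 degrees


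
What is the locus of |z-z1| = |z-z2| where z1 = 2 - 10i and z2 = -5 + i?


Equal distances means the locus is the perpendicular bisector of z1 and z2.
Midpoint = ((2+(-5))/2, (-10+1)/2) = (-1.5000, -4.5000)

Perpendicular bisector through (-1.5000, -4.5000)


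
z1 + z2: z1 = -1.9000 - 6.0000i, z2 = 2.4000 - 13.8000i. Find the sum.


Real: -1.9 + 2.4 = 0.5
Imag: -6 - 13.8 = -19.8

0.5000 - 19.8000i


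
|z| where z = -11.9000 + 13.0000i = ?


|z| = sqrt((-11.9)^2 + 13^2) = sqrt(141.61 + 169) = sqrt(310.61) = 17.6241

|z| = 17.6241


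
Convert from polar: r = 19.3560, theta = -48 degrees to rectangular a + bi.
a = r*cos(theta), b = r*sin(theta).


a = 19.3560*cos(-48°) = 19.3560*0.66913 = 12.9517
b = 19.3560*sin(-48°) = 19.3560*(-0.743145) = -14.3843

12.9517 - 14.3843i
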